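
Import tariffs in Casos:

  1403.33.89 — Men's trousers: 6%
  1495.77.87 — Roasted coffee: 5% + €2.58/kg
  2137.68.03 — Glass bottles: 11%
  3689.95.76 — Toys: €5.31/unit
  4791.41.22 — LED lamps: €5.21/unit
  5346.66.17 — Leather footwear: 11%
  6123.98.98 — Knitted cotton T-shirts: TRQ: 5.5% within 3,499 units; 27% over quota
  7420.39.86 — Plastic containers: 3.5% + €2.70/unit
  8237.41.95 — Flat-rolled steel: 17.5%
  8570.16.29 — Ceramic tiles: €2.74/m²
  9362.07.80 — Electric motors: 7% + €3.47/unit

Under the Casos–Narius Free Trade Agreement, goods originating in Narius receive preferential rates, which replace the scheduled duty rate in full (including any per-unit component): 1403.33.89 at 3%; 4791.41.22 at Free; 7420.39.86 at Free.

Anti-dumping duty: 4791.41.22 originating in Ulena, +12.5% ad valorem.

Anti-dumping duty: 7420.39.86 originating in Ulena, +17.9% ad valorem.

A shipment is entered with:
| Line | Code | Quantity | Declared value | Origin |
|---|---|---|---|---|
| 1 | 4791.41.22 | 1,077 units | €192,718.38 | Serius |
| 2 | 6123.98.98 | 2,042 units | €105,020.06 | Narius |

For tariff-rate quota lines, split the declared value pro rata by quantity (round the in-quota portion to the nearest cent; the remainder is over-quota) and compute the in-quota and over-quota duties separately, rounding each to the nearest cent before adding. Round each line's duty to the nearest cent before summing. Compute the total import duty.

Line 1 (4791.41.22, Serius, 1,077 units, €192,718.38):
Base rate for 4791.41.22 is €5.21/unit.
4791.41.22 has an FTA preferential rate, but origin Serius is not Narius; base rate stands.
The additional-duty order on 4791.41.22 targets Ulena, not Serius; it does not apply.
Duty = 1,077 × €5.21 = €5,611.17.
Line 2 (6123.98.98, Narius, 2,042 units, €105,020.06):
Code 6123.98.98 is under a tariff-rate quota (threshold 3,499 units). Quantity 2,042 units is within the quota, so the in-quota rate 5.5% applies to the full value.
Duty = €105,020.06 × 5.5% = €5,776.10.
Total = €5,611.17 + €5,776.10 = €11,387.27.

€11,387.27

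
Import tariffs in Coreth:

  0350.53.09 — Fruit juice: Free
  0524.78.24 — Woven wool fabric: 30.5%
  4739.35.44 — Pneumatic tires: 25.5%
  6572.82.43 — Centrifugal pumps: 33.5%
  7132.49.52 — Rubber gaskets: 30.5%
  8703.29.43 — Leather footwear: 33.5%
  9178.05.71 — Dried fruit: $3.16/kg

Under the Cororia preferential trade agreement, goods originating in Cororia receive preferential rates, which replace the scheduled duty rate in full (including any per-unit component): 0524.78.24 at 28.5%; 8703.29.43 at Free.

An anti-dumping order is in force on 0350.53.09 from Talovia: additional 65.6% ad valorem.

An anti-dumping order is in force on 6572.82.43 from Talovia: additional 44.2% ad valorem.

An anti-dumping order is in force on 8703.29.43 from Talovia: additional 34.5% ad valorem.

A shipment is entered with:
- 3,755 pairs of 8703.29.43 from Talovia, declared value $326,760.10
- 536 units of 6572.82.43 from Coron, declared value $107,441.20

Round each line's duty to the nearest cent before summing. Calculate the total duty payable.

Line 1 (8703.29.43, Talovia, 3,755 pairs, $326,760.10):
Base rate for 8703.29.43 is 33.5%.
8703.29.43 has an FTA preferential rate, but origin Talovia is not Cororia; base rate stands.
Additional duty on 8703.29.43 from Talovia: +34.5%. Applied ad valorem rate: 33.5% + 34.5% = 68%.
Duty = $326,760.10 × 68% = $222,196.87.
Line 2 (6572.82.43, Coron, 536 units, $107,441.20):
Base rate for 6572.82.43 is 33.5%.
The additional-duty order on 6572.82.43 targets Talovia, not Coron; it does not apply.
Duty = $107,441.20 × 33.5% = $35,992.80.
Total = $222,196.87 + $35,992.80 = $258,189.67.

$258,189.67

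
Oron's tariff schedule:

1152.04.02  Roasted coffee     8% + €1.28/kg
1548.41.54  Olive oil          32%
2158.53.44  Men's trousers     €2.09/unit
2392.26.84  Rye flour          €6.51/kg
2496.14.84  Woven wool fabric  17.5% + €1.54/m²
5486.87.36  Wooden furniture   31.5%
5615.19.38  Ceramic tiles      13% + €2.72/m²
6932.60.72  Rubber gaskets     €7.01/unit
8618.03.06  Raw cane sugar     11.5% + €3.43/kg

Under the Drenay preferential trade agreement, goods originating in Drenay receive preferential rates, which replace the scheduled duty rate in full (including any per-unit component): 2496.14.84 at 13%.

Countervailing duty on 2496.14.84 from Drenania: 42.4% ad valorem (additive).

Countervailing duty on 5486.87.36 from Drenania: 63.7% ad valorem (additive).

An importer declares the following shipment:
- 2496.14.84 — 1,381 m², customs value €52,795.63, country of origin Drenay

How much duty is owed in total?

Line 1 (2496.14.84, Drenay, 1,381 m², €52,795.63):
Base rate for 2496.14.84 is 17.5% + €1.54/m².
Origin Drenay qualifies under the Oron–Drenay agreement and 2496.14.84 is covered: preferential rate 13% applies instead.
The additional-duty order on 2496.14.84 targets Drenania, not Drenay; it does not apply.
Duty = €52,795.63 × 13% = €6,863.43.

€6,863.43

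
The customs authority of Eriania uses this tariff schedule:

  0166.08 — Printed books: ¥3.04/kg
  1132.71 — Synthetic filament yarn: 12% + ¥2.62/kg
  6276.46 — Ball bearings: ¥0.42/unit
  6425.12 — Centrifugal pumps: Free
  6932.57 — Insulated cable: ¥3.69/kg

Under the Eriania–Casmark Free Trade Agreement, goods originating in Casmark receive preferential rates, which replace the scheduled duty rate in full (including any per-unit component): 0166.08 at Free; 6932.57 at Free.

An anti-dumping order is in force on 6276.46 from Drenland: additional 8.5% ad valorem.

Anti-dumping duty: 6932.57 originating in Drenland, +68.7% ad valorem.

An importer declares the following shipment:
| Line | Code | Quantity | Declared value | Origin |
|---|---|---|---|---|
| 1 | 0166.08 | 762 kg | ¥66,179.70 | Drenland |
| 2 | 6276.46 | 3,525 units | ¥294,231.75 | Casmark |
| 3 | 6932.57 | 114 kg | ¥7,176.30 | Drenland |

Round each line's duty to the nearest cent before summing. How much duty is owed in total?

Line 1 (0166.08, Drenland, 762 kg, ¥66,179.70):
Base rate for 0166.08 is ¥3.04/kg.
0166.08 has an FTA preferential rate, but origin Drenland is not Casmark; base rate stands.
Duty = 762 × ¥3.04 = ¥2,316.48.
Line 2 (6276.46, Casmark, 3,525 units, ¥294,231.75):
Base rate for 6276.46 is ¥0.42/unit.
Origin Casmark is the FTA partner but 6276.46 is not on the preference list; base rate stands.
The additional-duty order on 6276.46 targets Drenland, not Casmark; it does not apply.
Duty = 3,525 × ¥0.42 = ¥1,480.50.
Line 3 (6932.57, Drenland, 114 kg, ¥7,176.30):
Base rate for 6932.57 is ¥3.69/kg.
6932.57 has an FTA preferential rate, but origin Drenland is not Casmark; base rate stands.
Additional duty on 6932.57 from Drenland: +68.7% ad valorem. Applied ad valorem rate = 68.7%.
Duty = ¥7,176.30 × 68.7% + 114 × ¥3.69 = ¥5,350.78.
Total = ¥2,316.48 + ¥1,480.50 + ¥5,350.78 = ¥9,147.76.

¥9,147.76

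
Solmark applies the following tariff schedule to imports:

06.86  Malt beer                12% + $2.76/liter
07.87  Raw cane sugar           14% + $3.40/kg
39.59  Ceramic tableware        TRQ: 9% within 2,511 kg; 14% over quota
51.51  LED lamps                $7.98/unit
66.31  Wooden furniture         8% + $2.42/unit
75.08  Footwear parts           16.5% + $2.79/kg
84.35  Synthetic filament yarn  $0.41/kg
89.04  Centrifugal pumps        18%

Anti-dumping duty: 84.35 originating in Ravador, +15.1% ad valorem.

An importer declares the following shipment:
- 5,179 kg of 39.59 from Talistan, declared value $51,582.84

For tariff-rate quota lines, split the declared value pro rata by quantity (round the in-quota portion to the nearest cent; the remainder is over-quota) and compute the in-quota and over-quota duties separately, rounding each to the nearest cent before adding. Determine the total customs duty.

Line 1 (39.59, Talistan, 5,179 kg, $51,582.84):
Code 39.59 is under a tariff-rate quota (threshold 2,511 kg). In-quota: 2,511 kg at 9%; over-quota: 2,668 kg at 14%.
Pro-rata value split: in-quota = $51,582.84 × 2,511/5,179 = $25,009.56; over-quota = $51,582.84 − $25,009.56 = $26,573.28.
In-quota duty = $25,009.56 × 9% = $2,250.86. Over-quota duty = $26,573.28 × 14% = $3,720.26.
Line duty = $2,250.86 + $3,720.26 = $5,971.12.

$5,971.12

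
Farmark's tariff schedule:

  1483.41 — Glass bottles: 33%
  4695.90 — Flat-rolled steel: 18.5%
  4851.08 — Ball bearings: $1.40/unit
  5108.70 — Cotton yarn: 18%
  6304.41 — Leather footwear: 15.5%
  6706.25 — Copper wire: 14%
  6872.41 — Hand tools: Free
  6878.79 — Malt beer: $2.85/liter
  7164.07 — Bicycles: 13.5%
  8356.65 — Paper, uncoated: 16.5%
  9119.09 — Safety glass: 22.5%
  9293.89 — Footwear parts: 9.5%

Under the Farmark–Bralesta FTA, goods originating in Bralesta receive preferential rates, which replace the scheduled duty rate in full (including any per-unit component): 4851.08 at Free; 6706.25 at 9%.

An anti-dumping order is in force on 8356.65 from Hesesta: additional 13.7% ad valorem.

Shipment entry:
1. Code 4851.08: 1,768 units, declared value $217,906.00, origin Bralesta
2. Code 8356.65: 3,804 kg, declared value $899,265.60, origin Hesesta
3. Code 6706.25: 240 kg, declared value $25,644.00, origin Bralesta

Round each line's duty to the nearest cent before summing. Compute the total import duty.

$273,886.17

Line 1 (4851.08, Bralesta, 1,768 units, $217,906.00):
Base rate for 4851.08 is $1.40/unit.
Origin Bralesta qualifies under the Farmark–Bralesta agreement and 4851.08 is covered: preferential rate Free applies instead.
Duty = $217,906.00 × 0% = $0.00.
Line 2 (8356.65, Hesesta, 3,804 kg, $899,265.60):
Base rate for 8356.65 is 16.5%.
Additional duty on 8356.65 from Hesesta: +13.7%. Applied ad valorem rate: 16.5% + 13.7% = 30.2%.
Duty = $899,265.60 × 30.2% = $271,578.21.
Line 3 (6706.25, Bralesta, 240 kg, $25,644.00):
Base rate for 6706.25 is 14%.
Origin Bralesta qualifies under the Farmark–Bralesta agreement and 6706.25 is covered: preferential rate 9% applies instead.
Duty = $25,644.00 × 9% = $2,307.96.
Total = $0.00 + $271,578.21 + $2,307.96 = $273,886.17.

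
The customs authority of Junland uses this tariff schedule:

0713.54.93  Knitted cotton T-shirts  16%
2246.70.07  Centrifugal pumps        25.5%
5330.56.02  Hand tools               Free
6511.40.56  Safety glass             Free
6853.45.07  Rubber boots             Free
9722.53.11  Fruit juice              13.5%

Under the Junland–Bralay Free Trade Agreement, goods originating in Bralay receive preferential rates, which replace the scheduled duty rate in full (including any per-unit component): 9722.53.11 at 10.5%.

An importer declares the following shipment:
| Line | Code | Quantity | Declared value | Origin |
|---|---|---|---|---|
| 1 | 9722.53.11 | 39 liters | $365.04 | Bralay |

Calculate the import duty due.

Line 1 (9722.53.11, Bralay, 39 liters, $365.04):
Base rate for 9722.53.11 is 13.5%.
Origin Bralay qualifies under the Junland–Bralay agreement and 9722.53.11 is covered: preferential rate 10.5% applies instead.
Duty = $365.04 × 10.5% = $38.33.

$38.33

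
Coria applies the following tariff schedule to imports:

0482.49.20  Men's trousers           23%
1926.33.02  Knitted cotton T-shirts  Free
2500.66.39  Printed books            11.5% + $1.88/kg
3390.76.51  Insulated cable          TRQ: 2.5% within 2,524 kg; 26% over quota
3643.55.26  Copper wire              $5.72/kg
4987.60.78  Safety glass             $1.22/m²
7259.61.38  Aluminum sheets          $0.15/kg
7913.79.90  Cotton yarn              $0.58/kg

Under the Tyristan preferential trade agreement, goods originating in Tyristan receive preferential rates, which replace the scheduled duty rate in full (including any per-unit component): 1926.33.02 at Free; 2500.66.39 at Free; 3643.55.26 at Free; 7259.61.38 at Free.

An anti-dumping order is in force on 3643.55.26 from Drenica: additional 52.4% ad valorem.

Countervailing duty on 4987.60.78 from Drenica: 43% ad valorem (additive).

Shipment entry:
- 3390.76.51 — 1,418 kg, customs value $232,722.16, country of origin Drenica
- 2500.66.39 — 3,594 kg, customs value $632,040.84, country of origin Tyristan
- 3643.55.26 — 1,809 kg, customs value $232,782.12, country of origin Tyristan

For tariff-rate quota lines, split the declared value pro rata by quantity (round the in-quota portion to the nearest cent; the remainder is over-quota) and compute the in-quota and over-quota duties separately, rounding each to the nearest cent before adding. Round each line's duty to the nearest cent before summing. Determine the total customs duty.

$5,818.05

Line 1 (3390.76.51, Drenica, 1,418 kg, $232,722.16):
Code 3390.76.51 is under a tariff-rate quota (threshold 2,524 kg). Quantity 1,418 kg is within the quota, so the in-quota rate 2.5% applies to the full value.
Duty = $232,722.16 × 2.5% = $5,818.05.
Line 2 (2500.66.39, Tyristan, 3,594 kg, $632,040.84):
Base rate for 2500.66.39 is 11.5% + $1.88/kg.
Origin Tyristan qualifies under the Coria–Tyristan agreement and 2500.66.39 is covered: preferential rate Free applies instead.
Duty = $632,040.84 × 0% = $0.00.
Line 3 (3643.55.26, Tyristan, 1,809 kg, $232,782.12):
Base rate for 3643.55.26 is $5.72/kg.
Origin Tyristan qualifies under the Coria–Tyristan agreement and 3643.55.26 is covered: preferential rate Free applies instead.
The additional-duty order on 3643.55.26 targets Drenica, not Tyristan; it does not apply.
Duty = $232,782.12 × 0% = $0.00.
Total = $5,818.05 + $0.00 + $0.00 = $5,818.05.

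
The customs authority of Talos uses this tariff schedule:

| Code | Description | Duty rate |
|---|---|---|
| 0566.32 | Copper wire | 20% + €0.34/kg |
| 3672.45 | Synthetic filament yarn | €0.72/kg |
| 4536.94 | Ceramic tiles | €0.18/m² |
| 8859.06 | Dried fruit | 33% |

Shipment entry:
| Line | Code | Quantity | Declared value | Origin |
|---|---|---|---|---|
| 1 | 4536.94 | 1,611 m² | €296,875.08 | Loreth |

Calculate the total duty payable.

Line 1 (4536.94, Loreth, 1,611 m², €296,875.08):
Base rate for 4536.94 is €0.18/m².
Duty = 1,611 × €0.18 = €289.98.

€289.98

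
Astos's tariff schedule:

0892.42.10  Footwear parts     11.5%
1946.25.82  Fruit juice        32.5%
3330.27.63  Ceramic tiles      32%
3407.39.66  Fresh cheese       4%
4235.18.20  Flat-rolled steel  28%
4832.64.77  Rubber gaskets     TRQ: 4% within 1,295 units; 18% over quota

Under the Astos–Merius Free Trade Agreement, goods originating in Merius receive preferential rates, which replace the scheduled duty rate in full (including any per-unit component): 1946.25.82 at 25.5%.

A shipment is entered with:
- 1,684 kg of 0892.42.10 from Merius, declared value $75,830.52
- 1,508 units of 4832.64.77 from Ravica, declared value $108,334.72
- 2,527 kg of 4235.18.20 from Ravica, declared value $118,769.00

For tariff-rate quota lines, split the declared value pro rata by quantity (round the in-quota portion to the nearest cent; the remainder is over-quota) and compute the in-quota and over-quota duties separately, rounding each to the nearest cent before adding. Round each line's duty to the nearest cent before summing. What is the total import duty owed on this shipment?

Line 1 (0892.42.10, Merius, 1,684 kg, $75,830.52):
Base rate for 0892.42.10 is 11.5%.
Origin Merius is the FTA partner but 0892.42.10 is not on the preference list; base rate stands.
Duty = $75,830.52 × 11.5% = $8,720.51.
Line 2 (4832.64.77, Ravica, 1,508 units, $108,334.72):
Code 4832.64.77 is under a tariff-rate quota (threshold 1,295 units). In-quota: 1,295 units at 4%; over-quota: 213 units at 18%.
Pro-rata value split: in-quota = $108,334.72 × 1,295/1,508 = $93,032.80; over-quota = $108,334.72 − $93,032.80 = $15,301.92.
In-quota duty = $93,032.80 × 4% = $3,721.31. Over-quota duty = $15,301.92 × 18% = $2,754.35.
Line duty = $3,721.31 + $2,754.35 = $6,475.66.
Line 3 (4235.18.20, Ravica, 2,527 kg, $118,769.00):
Base rate for 4235.18.20 is 28%.
Duty = $118,769.00 × 28% = $33,255.32.
Total = $8,720.51 + $6,475.66 + $33,255.32 = $48,451.49.

$48,451.49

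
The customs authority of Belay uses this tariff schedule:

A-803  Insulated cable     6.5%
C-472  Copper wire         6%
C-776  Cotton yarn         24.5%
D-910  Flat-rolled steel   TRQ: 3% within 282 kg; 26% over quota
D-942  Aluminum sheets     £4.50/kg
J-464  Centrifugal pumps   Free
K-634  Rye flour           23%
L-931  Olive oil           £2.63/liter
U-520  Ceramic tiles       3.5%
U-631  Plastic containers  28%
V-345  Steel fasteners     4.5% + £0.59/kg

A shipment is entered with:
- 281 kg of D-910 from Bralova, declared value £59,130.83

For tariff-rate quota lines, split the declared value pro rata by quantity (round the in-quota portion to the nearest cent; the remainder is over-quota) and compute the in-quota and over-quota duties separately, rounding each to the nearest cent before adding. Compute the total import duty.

£1,773.92

Line 1 (D-910, Bralova, 281 kg, £59,130.83):
Code D-910 is under a tariff-rate quota (threshold 282 kg). Quantity 281 kg is within the quota, so the in-quota rate 3% applies to the full value.
Duty = £59,130.83 × 3% = £1,773.92.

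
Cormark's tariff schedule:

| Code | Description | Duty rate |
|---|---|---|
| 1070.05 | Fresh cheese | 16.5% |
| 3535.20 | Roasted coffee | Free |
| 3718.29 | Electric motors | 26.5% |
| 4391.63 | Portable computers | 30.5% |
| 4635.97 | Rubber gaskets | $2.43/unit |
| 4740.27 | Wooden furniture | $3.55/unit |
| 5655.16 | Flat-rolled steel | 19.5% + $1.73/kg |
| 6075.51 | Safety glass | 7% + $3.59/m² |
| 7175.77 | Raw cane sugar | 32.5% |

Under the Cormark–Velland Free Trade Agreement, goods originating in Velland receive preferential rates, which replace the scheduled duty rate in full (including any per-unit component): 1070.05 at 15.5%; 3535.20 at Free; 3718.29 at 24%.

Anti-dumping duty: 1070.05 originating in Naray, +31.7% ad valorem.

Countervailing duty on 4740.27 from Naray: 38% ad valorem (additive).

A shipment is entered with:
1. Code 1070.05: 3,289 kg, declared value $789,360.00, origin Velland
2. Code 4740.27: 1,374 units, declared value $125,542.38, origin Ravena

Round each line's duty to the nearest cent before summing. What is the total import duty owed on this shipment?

$127,228.50

Line 1 (1070.05, Velland, 3,289 kg, $789,360.00):
Base rate for 1070.05 is 16.5%.
Origin Velland qualifies under the Cormark–Velland agreement and 1070.05 is covered: preferential rate 15.5% applies instead.
The additional-duty order on 1070.05 targets Naray, not Velland; it does not apply.
Duty = $789,360.00 × 15.5% = $122,350.80.
Line 2 (4740.27, Ravena, 1,374 units, $125,542.38):
Base rate for 4740.27 is $3.55/unit.
The additional-duty order on 4740.27 targets Naray, not Ravena; it does not apply.
Duty = 1,374 × $3.55 = $4,877.70.
Total = $122,350.80 + $4,877.70 = $127,228.50.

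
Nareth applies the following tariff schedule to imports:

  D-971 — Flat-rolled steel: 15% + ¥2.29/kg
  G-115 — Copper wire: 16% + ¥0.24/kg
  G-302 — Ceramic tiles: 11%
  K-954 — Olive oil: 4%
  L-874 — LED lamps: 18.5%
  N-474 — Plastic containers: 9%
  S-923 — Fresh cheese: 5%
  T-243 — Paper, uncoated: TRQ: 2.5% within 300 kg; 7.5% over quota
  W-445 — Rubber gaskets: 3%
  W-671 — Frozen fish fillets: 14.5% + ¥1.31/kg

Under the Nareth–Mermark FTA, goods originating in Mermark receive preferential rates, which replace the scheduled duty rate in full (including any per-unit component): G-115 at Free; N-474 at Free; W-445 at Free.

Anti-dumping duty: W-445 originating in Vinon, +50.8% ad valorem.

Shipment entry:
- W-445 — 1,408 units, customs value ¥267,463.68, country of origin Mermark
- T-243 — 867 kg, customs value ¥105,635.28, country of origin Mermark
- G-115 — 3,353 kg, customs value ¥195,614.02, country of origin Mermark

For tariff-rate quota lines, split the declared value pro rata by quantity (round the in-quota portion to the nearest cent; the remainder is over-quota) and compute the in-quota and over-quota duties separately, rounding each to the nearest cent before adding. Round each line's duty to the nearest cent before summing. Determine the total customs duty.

Line 1 (W-445, Mermark, 1,408 units, ¥267,463.68):
Base rate for W-445 is 3%.
Origin Mermark qualifies under the Nareth–Mermark agreement and W-445 is covered: preferential rate Free applies instead.
The additional-duty order on W-445 targets Vinon, not Mermark; it does not apply.
Duty = ¥267,463.68 × 0% = ¥0.00.
Line 2 (T-243, Mermark, 867 kg, ¥105,635.28):
Code T-243 is under a tariff-rate quota (threshold 300 kg). In-quota: 300 kg at 2.5%; over-quota: 567 kg at 7.5%.
Pro-rata value split: in-quota = ¥105,635.28 × 300/867 = ¥36,552.00; over-quota = ¥105,635.28 − ¥36,552.00 = ¥69,083.28.
In-quota duty = ¥36,552.00 × 2.5% = ¥913.80. Over-quota duty = ¥69,083.28 × 7.5% = ¥5,181.25.
Line duty = ¥913.80 + ¥5,181.25 = ¥6,095.05.
Line 3 (G-115, Mermark, 3,353 kg, ¥195,614.02):
Base rate for G-115 is 16% + ¥0.24/kg.
Origin Mermark qualifies under the Nareth–Mermark agreement and G-115 is covered: preferential rate Free applies instead.
Duty = ¥195,614.02 × 0% = ¥0.00.
Total = ¥0.00 + ¥6,095.05 + ¥0.00 = ¥6,095.05.

¥6,095.05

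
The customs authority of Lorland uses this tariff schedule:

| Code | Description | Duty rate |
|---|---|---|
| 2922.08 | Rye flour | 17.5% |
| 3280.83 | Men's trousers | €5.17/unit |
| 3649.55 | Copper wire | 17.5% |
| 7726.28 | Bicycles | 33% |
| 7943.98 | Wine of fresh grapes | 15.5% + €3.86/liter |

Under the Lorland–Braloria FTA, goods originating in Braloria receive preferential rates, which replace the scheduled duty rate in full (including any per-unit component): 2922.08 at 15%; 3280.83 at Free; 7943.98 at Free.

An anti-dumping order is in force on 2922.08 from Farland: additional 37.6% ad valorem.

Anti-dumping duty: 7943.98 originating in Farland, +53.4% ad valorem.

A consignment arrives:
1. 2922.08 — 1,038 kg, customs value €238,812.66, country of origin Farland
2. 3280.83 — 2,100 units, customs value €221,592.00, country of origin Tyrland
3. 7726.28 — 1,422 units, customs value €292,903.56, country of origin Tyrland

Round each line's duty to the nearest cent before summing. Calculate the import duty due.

€239,100.95

Line 1 (2922.08, Farland, 1,038 kg, €238,812.66):
Base rate for 2922.08 is 17.5%.
2922.08 has an FTA preferential rate, but origin Farland is not Braloria; base rate stands.
Additional duty on 2922.08 from Farland: +37.6%. Applied ad valorem rate: 17.5% + 37.6% = 55.1%.
Duty = €238,812.66 × 55.1% = €131,585.78.
Line 2 (3280.83, Tyrland, 2,100 units, €221,592.00):
Base rate for 3280.83 is €5.17/unit.
3280.83 has an FTA preferential rate, but origin Tyrland is not Braloria; base rate stands.
Duty = 2,100 × €5.17 = €10,857.00.
Line 3 (7726.28, Tyrland, 1,422 units, €292,903.56):
Base rate for 7726.28 is 33%.
Duty = €292,903.56 × 33% = €96,658.17.
Total = €131,585.78 + €10,857.00 + €96,658.17 = €239,100.95.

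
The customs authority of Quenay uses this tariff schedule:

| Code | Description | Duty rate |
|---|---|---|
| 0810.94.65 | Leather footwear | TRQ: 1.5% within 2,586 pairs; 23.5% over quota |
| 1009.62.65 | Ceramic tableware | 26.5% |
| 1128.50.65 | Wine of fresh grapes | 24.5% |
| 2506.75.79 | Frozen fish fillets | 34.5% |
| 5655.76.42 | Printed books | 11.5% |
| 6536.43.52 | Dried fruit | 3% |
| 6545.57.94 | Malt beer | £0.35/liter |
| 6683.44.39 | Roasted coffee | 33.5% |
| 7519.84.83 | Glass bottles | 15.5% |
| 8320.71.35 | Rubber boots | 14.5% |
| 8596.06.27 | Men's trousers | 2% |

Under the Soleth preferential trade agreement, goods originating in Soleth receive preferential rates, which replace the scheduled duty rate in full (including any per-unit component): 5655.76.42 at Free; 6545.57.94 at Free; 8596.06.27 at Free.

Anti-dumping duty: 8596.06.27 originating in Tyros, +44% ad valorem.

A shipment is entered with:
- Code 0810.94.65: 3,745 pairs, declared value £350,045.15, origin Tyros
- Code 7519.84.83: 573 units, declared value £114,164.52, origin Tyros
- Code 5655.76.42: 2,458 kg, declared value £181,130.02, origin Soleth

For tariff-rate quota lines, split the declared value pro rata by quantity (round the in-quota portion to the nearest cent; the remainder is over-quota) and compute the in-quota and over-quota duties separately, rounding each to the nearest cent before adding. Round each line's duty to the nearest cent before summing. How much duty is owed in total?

Line 1 (0810.94.65, Tyros, 3,745 pairs, £350,045.15):
Code 0810.94.65 is under a tariff-rate quota (threshold 2,586 pairs). In-quota: 2,586 pairs at 1.5%; over-quota: 1,159 pairs at 23.5%.
Pro-rata value split: in-quota = £350,045.15 × 2,586/3,745 = £241,713.42; over-quota = £350,045.15 − £241,713.42 = £108,331.73.
In-quota duty = £241,713.42 × 1.5% = £3,625.70. Over-quota duty = £108,331.73 × 23.5% = £25,457.96.
Line duty = £3,625.70 + £25,457.96 = £29,083.66.
Line 2 (7519.84.83, Tyros, 573 units, £114,164.52):
Base rate for 7519.84.83 is 15.5%.
Duty = £114,164.52 × 15.5% = £17,695.50.
Line 3 (5655.76.42, Soleth, 2,458 kg, £181,130.02):
Base rate for 5655.76.42 is 11.5%.
Origin Soleth qualifies under the Quenay–Soleth agreement and 5655.76.42 is covered: preferential rate Free applies instead.
Duty = £181,130.02 × 0% = £0.00.
Total = £29,083.66 + £17,695.50 + £0.00 = £46,779.16.

£46,779.16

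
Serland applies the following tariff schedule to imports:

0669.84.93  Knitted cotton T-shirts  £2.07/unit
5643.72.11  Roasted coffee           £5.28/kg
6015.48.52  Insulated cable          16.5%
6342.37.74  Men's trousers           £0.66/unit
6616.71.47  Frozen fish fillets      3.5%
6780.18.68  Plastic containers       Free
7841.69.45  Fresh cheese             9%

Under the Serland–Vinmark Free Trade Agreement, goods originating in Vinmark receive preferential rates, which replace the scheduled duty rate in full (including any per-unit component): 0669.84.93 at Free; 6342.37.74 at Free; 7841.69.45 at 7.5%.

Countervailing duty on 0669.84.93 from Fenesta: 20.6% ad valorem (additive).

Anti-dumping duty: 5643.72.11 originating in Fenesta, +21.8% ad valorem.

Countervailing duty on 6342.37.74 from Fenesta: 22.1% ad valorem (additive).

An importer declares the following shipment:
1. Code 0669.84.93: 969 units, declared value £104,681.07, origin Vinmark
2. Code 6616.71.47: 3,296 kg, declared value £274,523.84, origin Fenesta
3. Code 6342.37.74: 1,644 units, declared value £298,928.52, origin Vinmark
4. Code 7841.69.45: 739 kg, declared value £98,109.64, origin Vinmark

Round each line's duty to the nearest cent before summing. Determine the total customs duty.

Line 1 (0669.84.93, Vinmark, 969 units, £104,681.07):
Base rate for 0669.84.93 is £2.07/unit.
Origin Vinmark qualifies under the Serland–Vinmark agreement and 0669.84.93 is covered: preferential rate Free applies instead.
The additional-duty order on 0669.84.93 targets Fenesta, not Vinmark; it does not apply.
Duty = £104,681.07 × 0% = £0.00.
Line 2 (6616.71.47, Fenesta, 3,296 kg, £274,523.84):
Base rate for 6616.71.47 is 3.5%.
Duty = £274,523.84 × 3.5% = £9,608.33.
Line 3 (6342.37.74, Vinmark, 1,644 units, £298,928.52):
Base rate for 6342.37.74 is £0.66/unit.
Origin Vinmark qualifies under the Serland–Vinmark agreement and 6342.37.74 is covered: preferential rate Free applies instead.
The additional-duty order on 6342.37.74 targets Fenesta, not Vinmark; it does not apply.
Duty = £298,928.52 × 0% = £0.00.
Line 4 (7841.69.45, Vinmark, 739 kg, £98,109.64):
Base rate for 7841.69.45 is 9%.
Origin Vinmark qualifies under the Serland–Vinmark agreement and 7841.69.45 is covered: preferential rate 7.5% applies instead.
Duty = £98,109.64 × 7.5% = £7,358.22.
Total = £0.00 + £9,608.33 + £0.00 + £7,358.22 = £16,966.55.

£16,966.55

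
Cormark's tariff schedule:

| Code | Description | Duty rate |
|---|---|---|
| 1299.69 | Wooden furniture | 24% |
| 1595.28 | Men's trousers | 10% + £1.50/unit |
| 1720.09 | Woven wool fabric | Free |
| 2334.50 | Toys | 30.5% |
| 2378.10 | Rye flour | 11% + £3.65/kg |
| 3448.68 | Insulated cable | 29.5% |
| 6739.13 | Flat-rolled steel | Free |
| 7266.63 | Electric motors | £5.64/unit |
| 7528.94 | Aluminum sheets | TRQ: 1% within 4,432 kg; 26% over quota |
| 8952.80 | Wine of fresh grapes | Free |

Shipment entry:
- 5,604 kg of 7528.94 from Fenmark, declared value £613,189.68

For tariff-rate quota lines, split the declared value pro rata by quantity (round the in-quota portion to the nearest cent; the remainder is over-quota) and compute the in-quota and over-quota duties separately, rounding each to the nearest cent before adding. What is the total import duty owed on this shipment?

£38,191.95

Line 1 (7528.94, Fenmark, 5,604 kg, £613,189.68):
Code 7528.94 is under a tariff-rate quota (threshold 4,432 kg). In-quota: 4,432 kg at 1%; over-quota: 1,172 kg at 26%.
Pro-rata value split: in-quota = £613,189.68 × 4,432/5,604 = £484,949.44; over-quota = £613,189.68 − £484,949.44 = £128,240.24.
In-quota duty = £484,949.44 × 1% = £4,849.49. Over-quota duty = £128,240.24 × 26% = £33,342.46.
Line duty = £4,849.49 + £33,342.46 = £38,191.95.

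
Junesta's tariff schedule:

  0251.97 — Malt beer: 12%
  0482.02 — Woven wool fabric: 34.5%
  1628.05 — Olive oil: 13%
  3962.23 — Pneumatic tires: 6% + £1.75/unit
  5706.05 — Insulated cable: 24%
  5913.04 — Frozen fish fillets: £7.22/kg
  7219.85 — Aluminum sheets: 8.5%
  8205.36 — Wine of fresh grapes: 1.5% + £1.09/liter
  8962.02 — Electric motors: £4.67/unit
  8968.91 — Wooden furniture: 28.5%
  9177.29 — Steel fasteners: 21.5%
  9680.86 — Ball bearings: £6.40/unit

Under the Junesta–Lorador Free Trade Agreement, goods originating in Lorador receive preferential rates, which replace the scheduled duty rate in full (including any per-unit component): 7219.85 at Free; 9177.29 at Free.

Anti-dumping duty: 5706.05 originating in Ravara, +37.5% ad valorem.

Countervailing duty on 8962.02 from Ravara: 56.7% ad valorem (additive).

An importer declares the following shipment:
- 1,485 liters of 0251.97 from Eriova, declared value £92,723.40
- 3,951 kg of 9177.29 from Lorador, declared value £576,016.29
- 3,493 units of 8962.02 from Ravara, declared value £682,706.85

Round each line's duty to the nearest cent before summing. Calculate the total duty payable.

£414,533.90

Line 1 (0251.97, Eriova, 1,485 liters, £92,723.40):
Base rate for 0251.97 is 12%.
Duty = £92,723.40 × 12% = £11,126.81.
Line 2 (9177.29, Lorador, 3,951 kg, £576,016.29):
Base rate for 9177.29 is 21.5%.
Origin Lorador qualifies under the Junesta–Lorador agreement and 9177.29 is covered: preferential rate Free applies instead.
Duty = £576,016.29 × 0% = £0.00.
Line 3 (8962.02, Ravara, 3,493 units, £682,706.85):
Base rate for 8962.02 is £4.67/unit.
Additional duty on 8962.02 from Ravara: +56.7% ad valorem. Applied ad valorem rate = 56.7%.
Duty = £682,706.85 × 56.7% + 3,493 × £4.67 = £403,407.09.
Total = £11,126.81 + £0.00 + £403,407.09 = £414,533.90.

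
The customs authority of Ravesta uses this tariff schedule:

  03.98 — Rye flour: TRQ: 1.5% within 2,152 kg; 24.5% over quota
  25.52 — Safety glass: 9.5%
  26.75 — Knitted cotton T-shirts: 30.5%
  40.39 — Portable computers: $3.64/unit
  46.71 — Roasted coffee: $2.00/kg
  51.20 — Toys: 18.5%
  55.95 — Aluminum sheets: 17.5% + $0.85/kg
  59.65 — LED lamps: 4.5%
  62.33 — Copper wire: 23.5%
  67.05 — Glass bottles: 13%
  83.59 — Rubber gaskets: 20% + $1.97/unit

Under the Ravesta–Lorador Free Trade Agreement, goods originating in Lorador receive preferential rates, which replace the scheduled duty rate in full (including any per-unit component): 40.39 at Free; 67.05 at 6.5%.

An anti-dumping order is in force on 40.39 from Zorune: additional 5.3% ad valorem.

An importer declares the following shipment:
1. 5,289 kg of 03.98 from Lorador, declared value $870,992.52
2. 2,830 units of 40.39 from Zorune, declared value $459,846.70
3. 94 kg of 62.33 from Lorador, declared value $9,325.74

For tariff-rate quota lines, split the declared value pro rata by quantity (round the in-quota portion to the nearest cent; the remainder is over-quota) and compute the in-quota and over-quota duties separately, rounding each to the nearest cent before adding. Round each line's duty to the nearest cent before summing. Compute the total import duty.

Line 1 (03.98, Lorador, 5,289 kg, $870,992.52):
Code 03.98 is under a tariff-rate quota (threshold 2,152 kg). In-quota: 2,152 kg at 1.5%; over-quota: 3,137 kg at 24.5%.
Pro-rata value split: in-quota = $870,992.52 × 2,152/5,289 = $354,391.36; over-quota = $870,992.52 − $354,391.36 = $516,601.16.
In-quota duty = $354,391.36 × 1.5% = $5,315.87. Over-quota duty = $516,601.16 × 24.5% = $126,567.28.
Line duty = $5,315.87 + $126,567.28 = $131,883.15.
Line 2 (40.39, Zorune, 2,830 units, $459,846.70):
Base rate for 40.39 is $3.64/unit.
40.39 has an FTA preferential rate, but origin Zorune is not Lorador; base rate stands.
Additional duty on 40.39 from Zorune: +5.3% ad valorem. Applied ad valorem rate = 5.3%.
Duty = $459,846.70 × 5.3% + 2,830 × $3.64 = $34,673.08.
Line 3 (62.33, Lorador, 94 kg, $9,325.74):
Base rate for 62.33 is 23.5%.
Origin Lorador is the FTA partner but 62.33 is not on the preference list; base rate stands.
Duty = $9,325.74 × 23.5% = $2,191.55.
Total = $131,883.15 + $34,673.08 + $2,191.55 = $168,747.78.

$168,747.78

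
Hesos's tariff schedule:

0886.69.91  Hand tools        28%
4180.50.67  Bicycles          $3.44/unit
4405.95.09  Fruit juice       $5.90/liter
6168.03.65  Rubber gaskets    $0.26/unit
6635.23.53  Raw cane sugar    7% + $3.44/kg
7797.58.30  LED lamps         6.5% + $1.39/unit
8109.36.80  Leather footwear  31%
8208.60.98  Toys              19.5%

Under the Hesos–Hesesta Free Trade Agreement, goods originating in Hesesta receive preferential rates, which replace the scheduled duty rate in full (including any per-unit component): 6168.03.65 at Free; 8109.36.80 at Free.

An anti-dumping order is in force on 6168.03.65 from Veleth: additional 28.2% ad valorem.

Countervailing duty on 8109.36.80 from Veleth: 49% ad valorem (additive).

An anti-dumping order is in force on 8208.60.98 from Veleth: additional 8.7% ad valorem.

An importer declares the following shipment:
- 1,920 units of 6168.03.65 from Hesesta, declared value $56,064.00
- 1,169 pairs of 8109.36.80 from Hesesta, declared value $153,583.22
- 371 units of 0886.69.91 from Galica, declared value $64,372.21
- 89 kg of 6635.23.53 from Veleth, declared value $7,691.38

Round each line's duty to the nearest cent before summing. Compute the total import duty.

Line 1 (6168.03.65, Hesesta, 1,920 units, $56,064.00):
Base rate for 6168.03.65 is $0.26/unit.
Origin Hesesta qualifies under the Hesos–Hesesta agreement and 6168.03.65 is covered: preferential rate Free applies instead.
The additional-duty order on 6168.03.65 targets Veleth, not Hesesta; it does not apply.
Duty = $56,064.00 × 0% = $0.00.
Line 2 (8109.36.80, Hesesta, 1,169 pairs, $153,583.22):
Base rate for 8109.36.80 is 31%.
Origin Hesesta qualifies under the Hesos–Hesesta agreement and 8109.36.80 is covered: preferential rate Free applies instead.
The additional-duty order on 8109.36.80 targets Veleth, not Hesesta; it does not apply.
Duty = $153,583.22 × 0% = $0.00.
Line 3 (0886.69.91, Galica, 371 units, $64,372.21):
Base rate for 0886.69.91 is 28%.
Duty = $64,372.21 × 28% = $18,024.22.
Line 4 (6635.23.53, Veleth, 89 kg, $7,691.38):
Base rate for 6635.23.53 is 7% + $3.44/kg.
Duty = $7,691.38 × 7% + 89 × $3.44 = $844.56.
Total = $0.00 + $0.00 + $18,024.22 + $844.56 = $18,868.78.

$18,868.78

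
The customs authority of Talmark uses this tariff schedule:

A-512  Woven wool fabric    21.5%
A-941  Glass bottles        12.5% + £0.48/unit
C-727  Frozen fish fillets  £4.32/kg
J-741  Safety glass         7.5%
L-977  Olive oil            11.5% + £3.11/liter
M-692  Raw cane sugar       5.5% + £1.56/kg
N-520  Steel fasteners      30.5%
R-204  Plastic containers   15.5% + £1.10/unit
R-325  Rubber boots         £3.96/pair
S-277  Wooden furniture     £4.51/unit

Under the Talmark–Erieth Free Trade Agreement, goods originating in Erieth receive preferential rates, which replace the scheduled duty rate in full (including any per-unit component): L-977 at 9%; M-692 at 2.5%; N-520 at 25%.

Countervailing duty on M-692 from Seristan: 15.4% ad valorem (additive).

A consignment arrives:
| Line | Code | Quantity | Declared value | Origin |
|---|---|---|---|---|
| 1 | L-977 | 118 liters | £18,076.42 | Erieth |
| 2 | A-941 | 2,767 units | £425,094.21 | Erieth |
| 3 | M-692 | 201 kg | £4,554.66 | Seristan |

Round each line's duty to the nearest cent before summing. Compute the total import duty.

£57,357.30

Line 1 (L-977, Erieth, 118 liters, £18,076.42):
Base rate for L-977 is 11.5% + £3.11/liter.
Origin Erieth qualifies under the Talmark–Erieth agreement and L-977 is covered: preferential rate 9% applies instead.
Duty = £18,076.42 × 9% = £1,626.88.
Line 2 (A-941, Erieth, 2,767 units, £425,094.21):
Base rate for A-941 is 12.5% + £0.48/unit.
Origin Erieth is the FTA partner but A-941 is not on the preference list; base rate stands.
Duty = £425,094.21 × 12.5% + 2,767 × £0.48 = £54,464.94.
Line 3 (M-692, Seristan, 201 kg, £4,554.66):
Base rate for M-692 is 5.5% + £1.56/kg.
M-692 has an FTA preferential rate, but origin Seristan is not Erieth; base rate stands.
Additional duty on M-692 from Seristan: +15.4%. Applied ad valorem rate: 5.5% + 15.4% = 20.9%.
Duty = £4,554.66 × 20.9% + 201 × £1.56 = £1,265.48.
Total = £1,626.88 + £54,464.94 + £1,265.48 = £57,357.30.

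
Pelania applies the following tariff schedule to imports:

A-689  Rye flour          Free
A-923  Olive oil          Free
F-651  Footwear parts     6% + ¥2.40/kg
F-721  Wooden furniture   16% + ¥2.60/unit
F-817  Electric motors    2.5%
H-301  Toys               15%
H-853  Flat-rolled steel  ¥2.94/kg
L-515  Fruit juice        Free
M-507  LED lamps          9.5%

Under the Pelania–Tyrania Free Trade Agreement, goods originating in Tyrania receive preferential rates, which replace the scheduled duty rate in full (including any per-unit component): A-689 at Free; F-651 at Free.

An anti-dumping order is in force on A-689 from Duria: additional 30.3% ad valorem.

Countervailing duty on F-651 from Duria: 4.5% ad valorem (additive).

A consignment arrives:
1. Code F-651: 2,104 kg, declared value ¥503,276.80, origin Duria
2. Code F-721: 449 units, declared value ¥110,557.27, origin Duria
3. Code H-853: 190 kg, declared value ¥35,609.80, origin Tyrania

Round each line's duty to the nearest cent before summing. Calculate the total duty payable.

Line 1 (F-651, Duria, 2,104 kg, ¥503,276.80):
Base rate for F-651 is 6% + ¥2.40/kg.
F-651 has an FTA preferential rate, but origin Duria is not Tyrania; base rate stands.
Additional duty on F-651 from Duria: +4.5%. Applied ad valorem rate: 6% + 4.5% = 10.5%.
Duty = ¥503,276.80 × 10.5% + 2,104 × ¥2.40 = ¥57,893.66.
Line 2 (F-721, Duria, 449 units, ¥110,557.27):
Base rate for F-721 is 16% + ¥2.60/unit.
Duty = ¥110,557.27 × 16% + 449 × ¥2.60 = ¥18,856.56.
Line 3 (H-853, Tyrania, 190 kg, ¥35,609.80):
Base rate for H-853 is ¥2.94/kg.
Origin Tyrania is the FTA partner but H-853 is not on the preference list; base rate stands.
Duty = 190 × ¥2.94 = ¥558.60.
Total = ¥57,893.66 + ¥18,856.56 + ¥558.60 = ¥77,308.82.

¥77,308.82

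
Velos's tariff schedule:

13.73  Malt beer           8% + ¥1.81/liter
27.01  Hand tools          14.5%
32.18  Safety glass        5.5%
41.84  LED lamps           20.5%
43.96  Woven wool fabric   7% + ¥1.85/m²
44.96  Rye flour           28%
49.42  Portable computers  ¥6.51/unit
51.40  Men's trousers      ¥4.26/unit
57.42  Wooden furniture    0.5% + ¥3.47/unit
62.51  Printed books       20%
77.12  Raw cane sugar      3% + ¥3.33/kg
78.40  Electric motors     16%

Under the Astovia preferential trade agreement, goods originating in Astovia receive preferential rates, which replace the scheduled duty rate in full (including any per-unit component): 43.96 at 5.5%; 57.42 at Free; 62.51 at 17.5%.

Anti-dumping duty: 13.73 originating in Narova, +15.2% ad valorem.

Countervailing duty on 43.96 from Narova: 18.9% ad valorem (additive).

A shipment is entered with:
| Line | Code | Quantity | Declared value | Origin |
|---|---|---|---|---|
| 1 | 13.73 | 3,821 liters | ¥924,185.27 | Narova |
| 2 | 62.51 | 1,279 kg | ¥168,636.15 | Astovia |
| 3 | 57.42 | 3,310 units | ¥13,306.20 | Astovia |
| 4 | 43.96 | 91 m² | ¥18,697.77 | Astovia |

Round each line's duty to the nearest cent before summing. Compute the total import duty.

Line 1 (13.73, Narova, 3,821 liters, ¥924,185.27):
Base rate for 13.73 is 8% + ¥1.81/liter.
Additional duty on 13.73 from Narova: +15.2%. Applied ad valorem rate: 8% + 15.2% = 23.2%.
Duty = ¥924,185.27 × 23.2% + 3,821 × ¥1.81 = ¥221,326.99.
Line 2 (62.51, Astovia, 1,279 kg, ¥168,636.15):
Base rate for 62.51 is 20%.
Origin Astovia qualifies under the Velos–Astovia agreement and 62.51 is covered: preferential rate 17.5% applies instead.
Duty = ¥168,636.15 × 17.5% = ¥29,511.33.
Line 3 (57.42, Astovia, 3,310 units, ¥13,306.20):
Base rate for 57.42 is 0.5% + ¥3.47/unit.
Origin Astovia qualifies under the Velos–Astovia agreement and 57.42 is covered: preferential rate Free applies instead.
Duty = ¥13,306.20 × 0% = ¥0.00.
Line 4 (43.96, Astovia, 91 m², ¥18,697.77):
Base rate for 43.96 is 7% + ¥1.85/m².
Origin Astovia qualifies under the Velos–Astovia agreement and 43.96 is covered: preferential rate 5.5% applies instead.
The additional-duty order on 43.96 targets Narova, not Astovia; it does not apply.
Duty = ¥18,697.77 × 5.5% = ¥1,028.38.
Total = ¥221,326.99 + ¥29,511.33 + ¥0.00 + ¥1,028.38 = ¥251,866.70.

¥251,866.70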